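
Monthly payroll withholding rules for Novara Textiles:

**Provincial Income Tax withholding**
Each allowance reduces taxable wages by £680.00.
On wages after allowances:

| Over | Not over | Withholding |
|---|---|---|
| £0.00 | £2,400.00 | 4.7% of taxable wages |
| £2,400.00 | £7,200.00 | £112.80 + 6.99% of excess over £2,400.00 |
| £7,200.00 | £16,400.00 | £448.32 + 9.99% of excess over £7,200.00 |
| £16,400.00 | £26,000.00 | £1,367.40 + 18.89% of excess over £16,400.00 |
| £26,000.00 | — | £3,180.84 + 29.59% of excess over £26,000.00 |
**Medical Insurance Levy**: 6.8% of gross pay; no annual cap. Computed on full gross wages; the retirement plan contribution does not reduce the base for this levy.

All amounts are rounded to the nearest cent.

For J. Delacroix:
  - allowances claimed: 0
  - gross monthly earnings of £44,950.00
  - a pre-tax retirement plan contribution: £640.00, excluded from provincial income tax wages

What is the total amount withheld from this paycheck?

Provincial Income Tax: taxable = £44,950.00 − £640.00 = £44,310.00
  £3,180.84 + 29.59% × (£44,310.00 − £26,000.00) = £3,180.84 + 29.59% × £18,310.00 = £8,598.77
Medical Insurance Levy: 6.8% × £44,950.00 = £3,056.60
Total: £8,598.77 + £3,056.60 = £11,655.37

£11,655.37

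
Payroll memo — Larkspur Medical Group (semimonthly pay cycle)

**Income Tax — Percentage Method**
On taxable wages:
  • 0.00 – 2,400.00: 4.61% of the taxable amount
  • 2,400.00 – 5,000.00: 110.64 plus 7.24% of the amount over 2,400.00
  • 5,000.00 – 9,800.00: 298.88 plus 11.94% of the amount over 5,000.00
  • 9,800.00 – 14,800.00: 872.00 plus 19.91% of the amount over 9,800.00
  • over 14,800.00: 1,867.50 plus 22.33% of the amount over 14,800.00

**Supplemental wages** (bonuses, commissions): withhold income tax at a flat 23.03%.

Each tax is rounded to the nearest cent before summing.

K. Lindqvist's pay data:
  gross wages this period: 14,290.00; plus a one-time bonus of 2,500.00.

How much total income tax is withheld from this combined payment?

2,341.71

Income Tax: taxable = 14,290.00
  872.00 + 19.91% × (14,290.00 − 9,800.00) = 872.00 + 19.91% × 4,490.00 = 1,765.96
Supplemental (23.03% flat on bonus): 23.03% × 2,500.00 = 575.75
Total income tax: 1,765.96 + 575.75 = 2,341.71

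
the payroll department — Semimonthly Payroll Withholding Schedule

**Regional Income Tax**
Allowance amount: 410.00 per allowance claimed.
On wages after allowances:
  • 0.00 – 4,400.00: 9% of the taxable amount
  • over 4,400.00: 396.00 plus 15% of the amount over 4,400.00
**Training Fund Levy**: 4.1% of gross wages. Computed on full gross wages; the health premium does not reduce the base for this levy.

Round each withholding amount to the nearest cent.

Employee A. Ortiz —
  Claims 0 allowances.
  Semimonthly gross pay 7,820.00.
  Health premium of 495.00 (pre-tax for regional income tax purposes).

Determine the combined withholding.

1,155.37

Regional Income Tax: taxable = 7,820.00 − 495.00 = 7,325.00
  396.00 + 15% × (7,325.00 − 4,400.00) = 396.00 + 15% × 2,925.00 = 834.75
Training Fund Levy: 4.1% × 7,820.00 = 320.62
Total: 834.75 + 320.62 = 1,155.37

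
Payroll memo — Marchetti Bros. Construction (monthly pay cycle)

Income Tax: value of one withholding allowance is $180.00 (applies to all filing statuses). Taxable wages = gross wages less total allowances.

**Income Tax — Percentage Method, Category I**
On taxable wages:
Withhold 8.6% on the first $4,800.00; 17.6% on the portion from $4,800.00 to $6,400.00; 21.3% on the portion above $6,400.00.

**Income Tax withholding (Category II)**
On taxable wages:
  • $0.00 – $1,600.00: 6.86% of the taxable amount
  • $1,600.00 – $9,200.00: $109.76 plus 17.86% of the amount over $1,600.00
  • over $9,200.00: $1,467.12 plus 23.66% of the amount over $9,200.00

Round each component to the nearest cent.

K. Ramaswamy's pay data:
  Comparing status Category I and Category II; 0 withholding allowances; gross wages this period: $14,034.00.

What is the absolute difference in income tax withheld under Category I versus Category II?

$290.40

Income Tax (Category I): taxable = $14,034.00
  $694.40 + 21.3% × ($14,034.00 − $6,400.00) = $694.40 + 21.3% × $7,634.00 = $2,320.44
Income Tax (Category II): taxable = $14,034.00
  $1,467.12 + 23.66% × ($14,034.00 − $9,200.00) = $1,467.12 + 23.66% × $4,834.00 = $2,610.84
Difference: |$2,320.44 − $2,610.84| = $290.40 (higher under Category II)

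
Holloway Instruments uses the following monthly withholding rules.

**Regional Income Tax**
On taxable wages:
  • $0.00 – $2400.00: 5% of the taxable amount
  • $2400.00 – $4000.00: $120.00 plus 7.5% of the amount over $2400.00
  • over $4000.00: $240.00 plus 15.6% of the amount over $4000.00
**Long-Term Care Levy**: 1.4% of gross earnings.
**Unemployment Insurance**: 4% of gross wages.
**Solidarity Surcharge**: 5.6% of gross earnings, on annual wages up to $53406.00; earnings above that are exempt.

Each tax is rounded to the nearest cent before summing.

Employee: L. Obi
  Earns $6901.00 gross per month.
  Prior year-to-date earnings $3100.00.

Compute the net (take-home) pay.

Regional Income Tax: taxable = $6901.00
  $240.00 + 15.6% × ($6901.00 − $4000.00) = $240.00 + 15.6% × $2901.00 = $692.56
Long-Term Care Levy: 1.4% × $6901.00 = $96.61
Unemployment Insurance: 4% × $6901.00 = $276.04
Solidarity Surcharge: 5.6% × $6901.00 = $386.46
Total withheld: $692.56 + $96.61 + $276.04 + $386.46 = $1451.67
Net pay: $6901.00 − $1451.67 = $5449.33

$5449.33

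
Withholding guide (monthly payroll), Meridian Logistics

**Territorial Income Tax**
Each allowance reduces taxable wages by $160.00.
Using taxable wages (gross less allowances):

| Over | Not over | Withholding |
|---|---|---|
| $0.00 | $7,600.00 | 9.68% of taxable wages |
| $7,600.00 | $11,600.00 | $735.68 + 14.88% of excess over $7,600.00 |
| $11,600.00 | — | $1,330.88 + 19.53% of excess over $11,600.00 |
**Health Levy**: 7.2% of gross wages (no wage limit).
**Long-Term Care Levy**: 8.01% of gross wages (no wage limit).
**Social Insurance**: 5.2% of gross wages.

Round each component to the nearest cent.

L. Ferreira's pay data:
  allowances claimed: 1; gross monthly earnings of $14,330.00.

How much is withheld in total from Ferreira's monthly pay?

$4,757.55

Territorial Income Tax: taxable = $14,330.00 − 1×$160.00 = $14,170.00
  $1,330.88 + 19.53% × ($14,170.00 − $11,600.00) = $1,330.88 + 19.53% × $2,570.00 = $1,832.80
Health Levy: 7.2% × $14,330.00 = $1,031.76
Long-Term Care Levy: 8.01% × $14,330.00 = $1,147.83
Social Insurance: 5.2% × $14,330.00 = $745.16
Total: $1,832.80 + $1,031.76 + $1,147.83 + $745.16 = $4,757.55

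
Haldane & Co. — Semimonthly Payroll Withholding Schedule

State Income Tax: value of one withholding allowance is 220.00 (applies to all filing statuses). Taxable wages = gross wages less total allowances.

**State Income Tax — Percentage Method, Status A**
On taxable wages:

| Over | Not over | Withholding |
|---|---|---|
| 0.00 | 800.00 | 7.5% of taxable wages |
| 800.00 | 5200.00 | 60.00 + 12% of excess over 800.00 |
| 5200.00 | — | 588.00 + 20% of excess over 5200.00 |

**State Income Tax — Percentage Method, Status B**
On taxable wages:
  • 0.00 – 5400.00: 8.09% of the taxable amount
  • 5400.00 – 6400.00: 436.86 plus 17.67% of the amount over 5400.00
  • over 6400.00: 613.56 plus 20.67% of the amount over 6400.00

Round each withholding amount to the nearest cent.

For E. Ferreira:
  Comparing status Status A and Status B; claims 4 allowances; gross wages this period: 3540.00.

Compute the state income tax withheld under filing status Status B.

State Income Tax (Status B): taxable = 3540.00 − 4×220.00 = 2660.00
  8.09% × 2660.00 = 215.19

215.19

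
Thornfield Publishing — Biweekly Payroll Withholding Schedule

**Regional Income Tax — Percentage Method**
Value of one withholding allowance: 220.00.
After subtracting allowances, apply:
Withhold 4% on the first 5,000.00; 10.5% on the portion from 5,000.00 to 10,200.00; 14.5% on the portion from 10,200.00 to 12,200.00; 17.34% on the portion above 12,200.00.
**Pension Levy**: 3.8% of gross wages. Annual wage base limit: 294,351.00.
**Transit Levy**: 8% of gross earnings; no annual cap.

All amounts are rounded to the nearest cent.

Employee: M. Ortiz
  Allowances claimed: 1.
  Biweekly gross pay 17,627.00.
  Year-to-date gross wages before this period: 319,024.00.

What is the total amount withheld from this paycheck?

3,349.05

Regional Income Tax: taxable = 17,627.00 − 1×220.00 = 17,407.00
  1,036.00 + 17.34% × (17,407.00 − 12,200.00) = 1,036.00 + 17.34% × 5,207.00 = 1,938.89
Pension Levy: YTD 319,024.00 ≥ cap 294,351.00 → 0.00
Transit Levy: 8% × 17,627.00 = 1,410.16
Total: 1,938.89 + 0.00 + 1,410.16 = 3,349.05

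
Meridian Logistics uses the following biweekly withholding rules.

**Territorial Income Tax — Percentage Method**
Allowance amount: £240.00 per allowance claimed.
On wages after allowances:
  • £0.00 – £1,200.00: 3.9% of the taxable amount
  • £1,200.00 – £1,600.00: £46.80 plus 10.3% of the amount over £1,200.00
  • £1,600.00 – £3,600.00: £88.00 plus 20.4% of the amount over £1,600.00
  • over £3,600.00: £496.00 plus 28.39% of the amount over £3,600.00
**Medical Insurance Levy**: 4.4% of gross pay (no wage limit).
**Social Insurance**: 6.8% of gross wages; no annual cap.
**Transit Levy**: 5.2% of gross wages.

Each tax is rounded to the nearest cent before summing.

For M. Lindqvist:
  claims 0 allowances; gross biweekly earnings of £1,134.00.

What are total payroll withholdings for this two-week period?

£230.21

Territorial Income Tax: taxable = £1,134.00
  3.9% × £1,134.00 = £44.23
Medical Insurance Levy: 4.4% × £1,134.00 = £49.90
Social Insurance: 6.8% × £1,134.00 = £77.11
Transit Levy: 5.2% × £1,134.00 = £58.97
Total: £44.23 + £49.90 + £77.11 + £58.97 = £230.21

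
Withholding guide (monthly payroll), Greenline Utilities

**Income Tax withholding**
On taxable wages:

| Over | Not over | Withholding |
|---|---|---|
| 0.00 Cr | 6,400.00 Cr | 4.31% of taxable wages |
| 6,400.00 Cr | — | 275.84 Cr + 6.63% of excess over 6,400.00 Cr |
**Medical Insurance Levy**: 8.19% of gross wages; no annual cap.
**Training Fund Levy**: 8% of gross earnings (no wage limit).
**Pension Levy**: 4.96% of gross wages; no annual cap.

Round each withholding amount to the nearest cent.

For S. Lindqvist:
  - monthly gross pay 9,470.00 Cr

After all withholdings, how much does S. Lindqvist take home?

Income Tax: taxable = 9,470.00 Cr
  275.84 Cr + 6.63% × (9,470.00 Cr − 6,400.00 Cr) = 275.84 Cr + 6.63% × 3,070.00 Cr = 479.38 Cr
Medical Insurance Levy: 8.19% × 9,470.00 Cr = 775.59 Cr
Training Fund Levy: 8% × 9,470.00 Cr = 757.60 Cr
Pension Levy: 4.96% × 9,470.00 Cr = 469.71 Cr
Total withheld: 479.38 Cr + 775.59 Cr + 757.60 Cr + 469.71 Cr = 2,482.28 Cr
Net pay: 9,470.00 Cr − 2,482.28 Cr = 6,987.72 Cr

6,987.72 Cr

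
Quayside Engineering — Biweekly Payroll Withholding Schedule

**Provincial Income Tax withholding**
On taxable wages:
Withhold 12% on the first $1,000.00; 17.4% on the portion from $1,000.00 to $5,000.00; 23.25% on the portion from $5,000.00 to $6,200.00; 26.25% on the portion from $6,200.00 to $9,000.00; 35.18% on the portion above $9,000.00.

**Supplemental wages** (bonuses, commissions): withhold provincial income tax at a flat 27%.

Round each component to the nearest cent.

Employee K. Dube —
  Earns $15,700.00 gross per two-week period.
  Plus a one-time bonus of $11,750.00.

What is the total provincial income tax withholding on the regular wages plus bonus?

$7,359.56

Provincial Income Tax: taxable = $15,700.00
  $1,830.00 + 35.18% × ($15,700.00 − $9,000.00) = $1,830.00 + 35.18% × $6,700.00 = $4,187.06
Supplemental (27% flat on bonus): 27% × $11,750.00 = $3,172.50
Total provincial income tax: $4,187.06 + $3,172.50 = $7,359.56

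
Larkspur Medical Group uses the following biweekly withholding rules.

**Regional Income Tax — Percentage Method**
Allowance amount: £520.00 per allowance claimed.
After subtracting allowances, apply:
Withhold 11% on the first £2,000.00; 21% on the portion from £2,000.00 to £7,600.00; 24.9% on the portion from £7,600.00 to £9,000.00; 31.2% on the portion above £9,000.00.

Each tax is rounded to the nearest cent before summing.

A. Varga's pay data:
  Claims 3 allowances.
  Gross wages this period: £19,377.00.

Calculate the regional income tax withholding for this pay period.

Regional Income Tax: taxable = £19,377.00 − 3×£520.00 = £17,817.00
  £1,744.60 + 31.2% × (£17,817.00 − £9,000.00) = £1,744.60 + 31.2% × £8,817.00 = £4,495.50

£4,495.50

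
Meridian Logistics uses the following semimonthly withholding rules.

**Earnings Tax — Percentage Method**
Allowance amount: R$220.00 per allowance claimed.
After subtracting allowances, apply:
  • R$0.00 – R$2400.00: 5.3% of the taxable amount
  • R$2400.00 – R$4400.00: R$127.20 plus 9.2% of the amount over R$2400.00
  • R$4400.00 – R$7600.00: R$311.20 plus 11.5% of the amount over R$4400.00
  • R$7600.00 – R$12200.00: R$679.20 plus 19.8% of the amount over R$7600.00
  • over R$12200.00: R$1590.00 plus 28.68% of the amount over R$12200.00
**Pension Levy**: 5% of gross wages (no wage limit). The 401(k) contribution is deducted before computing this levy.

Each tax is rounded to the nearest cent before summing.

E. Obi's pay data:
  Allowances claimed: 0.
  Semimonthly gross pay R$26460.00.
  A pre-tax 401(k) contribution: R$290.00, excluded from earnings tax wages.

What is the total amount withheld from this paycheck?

Earnings Tax: taxable = R$26460.00 − R$290.00 = R$26170.00
  R$1590.00 + 28.68% × (R$26170.00 − R$12200.00) = R$1590.00 + 28.68% × R$13970.00 = R$5596.60
Pension Levy: 5% × R$26170.00 = R$1308.50
Total: R$5596.60 + R$1308.50 = R$6905.10

R$6905.10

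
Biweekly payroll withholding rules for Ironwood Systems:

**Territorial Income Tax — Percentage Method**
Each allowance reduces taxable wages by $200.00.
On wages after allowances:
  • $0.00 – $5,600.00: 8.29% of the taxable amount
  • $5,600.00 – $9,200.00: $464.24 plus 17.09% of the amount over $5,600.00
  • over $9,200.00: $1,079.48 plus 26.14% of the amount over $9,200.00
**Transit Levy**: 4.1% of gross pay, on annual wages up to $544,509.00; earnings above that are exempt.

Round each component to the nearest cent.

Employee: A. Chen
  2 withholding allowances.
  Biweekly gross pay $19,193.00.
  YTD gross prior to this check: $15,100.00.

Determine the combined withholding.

Territorial Income Tax: taxable = $19,193.00 − 2×$200.00 = $18,793.00
  $1,079.48 + 26.14% × ($18,793.00 − $9,200.00) = $1,079.48 + 26.14% × $9,593.00 = $3,587.09
Transit Levy: 4.1% × $19,193.00 = $786.91
Total: $3,587.09 + $786.91 = $4,374.00

$4,374.00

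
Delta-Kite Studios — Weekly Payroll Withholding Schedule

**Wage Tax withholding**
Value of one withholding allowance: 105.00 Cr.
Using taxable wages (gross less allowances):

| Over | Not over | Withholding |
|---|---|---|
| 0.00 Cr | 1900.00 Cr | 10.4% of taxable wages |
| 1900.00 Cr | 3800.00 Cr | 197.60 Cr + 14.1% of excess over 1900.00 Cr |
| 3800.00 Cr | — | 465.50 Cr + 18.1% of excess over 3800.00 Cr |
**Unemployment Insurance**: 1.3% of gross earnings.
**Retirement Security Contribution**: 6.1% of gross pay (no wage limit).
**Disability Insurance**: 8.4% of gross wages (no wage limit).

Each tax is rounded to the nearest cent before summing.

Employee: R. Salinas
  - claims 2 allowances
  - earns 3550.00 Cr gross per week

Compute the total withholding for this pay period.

Wage Tax: taxable = 3550.00 Cr − 2×105.00 Cr = 3340.00 Cr
  197.60 Cr + 14.1% × (3340.00 Cr − 1900.00 Cr) = 197.60 Cr + 14.1% × 1440.00 Cr = 400.64 Cr
Unemployment Insurance: 1.3% × 3550.00 Cr = 46.15 Cr
Retirement Security Contribution: 6.1% × 3550.00 Cr = 216.55 Cr
Disability Insurance: 8.4% × 3550.00 Cr = 298.20 Cr
Total: 400.64 Cr + 46.15 Cr + 216.55 Cr + 298.20 Cr = 961.54 Cr

961.54 Cr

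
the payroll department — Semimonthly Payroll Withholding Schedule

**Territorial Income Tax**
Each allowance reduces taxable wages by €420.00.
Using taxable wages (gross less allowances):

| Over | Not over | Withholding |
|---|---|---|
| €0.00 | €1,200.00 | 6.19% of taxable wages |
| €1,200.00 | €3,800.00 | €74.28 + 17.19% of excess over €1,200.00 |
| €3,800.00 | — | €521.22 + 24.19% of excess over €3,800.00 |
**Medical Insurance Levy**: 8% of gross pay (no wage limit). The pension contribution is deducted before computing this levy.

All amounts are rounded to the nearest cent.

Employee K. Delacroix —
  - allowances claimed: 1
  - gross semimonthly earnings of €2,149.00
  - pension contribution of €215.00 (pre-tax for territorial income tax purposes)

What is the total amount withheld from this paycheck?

€282.98

Territorial Income Tax: taxable = €2,149.00 − €215.00 − 1×€420.00 = €1,514.00
  €74.28 + 17.19% × (€1,514.00 − €1,200.00) = €74.28 + 17.19% × €314.00 = €128.26
Medical Insurance Levy: 8% × €1,934.00 = €154.72
Total: €128.26 + €154.72 = €282.98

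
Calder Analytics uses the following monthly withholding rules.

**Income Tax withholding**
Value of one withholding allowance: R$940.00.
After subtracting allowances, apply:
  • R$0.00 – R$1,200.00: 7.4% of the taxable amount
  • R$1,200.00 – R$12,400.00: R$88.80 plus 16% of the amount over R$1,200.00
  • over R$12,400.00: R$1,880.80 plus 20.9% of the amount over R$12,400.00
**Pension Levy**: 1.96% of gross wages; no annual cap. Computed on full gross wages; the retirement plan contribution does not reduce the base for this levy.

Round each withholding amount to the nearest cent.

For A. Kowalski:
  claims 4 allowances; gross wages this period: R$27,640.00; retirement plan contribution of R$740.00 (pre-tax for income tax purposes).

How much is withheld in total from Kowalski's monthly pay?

R$4,667.20

Income Tax: taxable = R$27,640.00 − R$740.00 − 4×R$940.00 = R$23,140.00
  R$1,880.80 + 20.9% × (R$23,140.00 − R$12,400.00) = R$1,880.80 + 20.9% × R$10,740.00 = R$4,125.46
Pension Levy: 1.96% × R$27,640.00 = R$541.74
Total: R$4,125.46 + R$541.74 = R$4,667.20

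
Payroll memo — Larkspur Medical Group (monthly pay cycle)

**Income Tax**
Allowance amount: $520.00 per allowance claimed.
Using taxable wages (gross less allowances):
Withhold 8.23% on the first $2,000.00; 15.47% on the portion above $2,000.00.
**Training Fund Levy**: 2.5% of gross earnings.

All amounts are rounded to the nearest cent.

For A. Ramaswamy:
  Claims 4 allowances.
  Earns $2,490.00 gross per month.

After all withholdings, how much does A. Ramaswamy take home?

Income Tax: taxable = $2,490.00 − 4×$520.00 = $410.00
  8.23% × $410.00 = $33.74
Training Fund Levy: 2.5% × $2,490.00 = $62.25
Total withheld: $33.74 + $62.25 = $95.99
Net pay: $2,490.00 − $95.99 = $2,394.01

$2,394.01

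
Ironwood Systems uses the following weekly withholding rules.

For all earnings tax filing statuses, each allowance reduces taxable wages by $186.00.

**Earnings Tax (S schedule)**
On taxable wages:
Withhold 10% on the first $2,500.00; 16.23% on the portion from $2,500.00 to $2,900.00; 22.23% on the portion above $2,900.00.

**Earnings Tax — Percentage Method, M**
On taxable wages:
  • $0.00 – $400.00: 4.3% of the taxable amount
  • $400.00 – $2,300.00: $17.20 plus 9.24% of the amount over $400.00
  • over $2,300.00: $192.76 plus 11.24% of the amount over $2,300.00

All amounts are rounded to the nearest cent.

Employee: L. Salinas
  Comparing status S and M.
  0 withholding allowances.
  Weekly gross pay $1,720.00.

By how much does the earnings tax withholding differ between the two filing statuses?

Earnings Tax (S): taxable = $1,720.00
  10% × $1,720.00 = $172.00
Earnings Tax (M): taxable = $1,720.00
  $17.20 + 9.24% × ($1,720.00 − $400.00) = $17.20 + 9.24% × $1,320.00 = $139.17
Difference: |$172.00 − $139.17| = $32.83 (higher under S)

$32.83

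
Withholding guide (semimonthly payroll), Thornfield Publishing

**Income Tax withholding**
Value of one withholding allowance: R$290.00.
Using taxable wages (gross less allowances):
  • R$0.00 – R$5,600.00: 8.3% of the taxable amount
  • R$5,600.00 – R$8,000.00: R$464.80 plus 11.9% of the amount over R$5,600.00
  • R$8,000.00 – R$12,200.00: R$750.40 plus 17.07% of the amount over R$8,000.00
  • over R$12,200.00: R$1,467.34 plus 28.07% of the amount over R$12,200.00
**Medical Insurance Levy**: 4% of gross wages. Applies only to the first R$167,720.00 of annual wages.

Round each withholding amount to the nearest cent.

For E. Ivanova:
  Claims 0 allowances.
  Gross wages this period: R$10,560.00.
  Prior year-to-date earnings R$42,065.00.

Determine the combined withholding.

R$1,609.79

Income Tax: taxable = R$10,560.00
  R$750.40 + 17.07% × (R$10,560.00 − R$8,000.00) = R$750.40 + 17.07% × R$2,560.00 = R$1,187.39
Medical Insurance Levy: 4% × R$10,560.00 = R$422.40
Total: R$1,187.39 + R$422.40 = R$1,609.79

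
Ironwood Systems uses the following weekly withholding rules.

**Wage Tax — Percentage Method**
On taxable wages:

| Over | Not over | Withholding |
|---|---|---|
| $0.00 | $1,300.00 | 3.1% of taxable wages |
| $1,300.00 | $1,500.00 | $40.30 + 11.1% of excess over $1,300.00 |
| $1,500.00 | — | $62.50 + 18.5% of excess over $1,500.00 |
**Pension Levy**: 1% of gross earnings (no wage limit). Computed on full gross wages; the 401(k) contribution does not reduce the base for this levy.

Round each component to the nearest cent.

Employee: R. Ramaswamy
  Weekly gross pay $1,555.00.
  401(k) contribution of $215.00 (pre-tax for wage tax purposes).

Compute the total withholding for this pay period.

$60.29

Wage Tax: taxable = $1,555.00 − $215.00 = $1,340.00
  $40.30 + 11.1% × ($1,340.00 − $1,300.00) = $40.30 + 11.1% × $40.00 = $44.74
Pension Levy: 1% × $1,555.00 = $15.55
Total: $44.74 + $15.55 = $60.29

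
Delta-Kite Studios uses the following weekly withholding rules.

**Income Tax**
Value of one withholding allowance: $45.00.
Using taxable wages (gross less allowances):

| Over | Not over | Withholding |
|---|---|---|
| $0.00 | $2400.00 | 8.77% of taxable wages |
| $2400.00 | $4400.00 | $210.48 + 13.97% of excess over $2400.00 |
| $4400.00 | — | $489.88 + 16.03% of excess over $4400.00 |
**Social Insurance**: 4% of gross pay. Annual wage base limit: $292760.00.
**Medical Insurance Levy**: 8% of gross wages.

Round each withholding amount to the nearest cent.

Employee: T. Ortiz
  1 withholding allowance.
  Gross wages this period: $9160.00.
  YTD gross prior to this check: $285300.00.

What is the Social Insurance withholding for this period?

$298.40

Social Insurance: cap $292760.00 − YTD $285300.00 = $7460.00 subject; 4% × $7460.00 = $298.40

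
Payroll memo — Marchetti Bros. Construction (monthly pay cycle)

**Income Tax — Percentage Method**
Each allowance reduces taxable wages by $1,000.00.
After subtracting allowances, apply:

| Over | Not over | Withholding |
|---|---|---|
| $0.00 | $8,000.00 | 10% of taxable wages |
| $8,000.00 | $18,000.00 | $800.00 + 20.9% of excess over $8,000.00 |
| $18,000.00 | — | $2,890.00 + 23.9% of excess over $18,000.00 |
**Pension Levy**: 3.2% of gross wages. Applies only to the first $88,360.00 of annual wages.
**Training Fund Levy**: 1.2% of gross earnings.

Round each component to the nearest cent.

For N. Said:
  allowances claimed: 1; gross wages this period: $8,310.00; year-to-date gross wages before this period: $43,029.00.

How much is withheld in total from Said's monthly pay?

$1,096.64

Income Tax: taxable = $8,310.00 − 1×$1,000.00 = $7,310.00
  10% × $7,310.00 = $731.00
Pension Levy: 3.2% × $8,310.00 = $265.92
Training Fund Levy: 1.2% × $8,310.00 = $99.72
Total: $731.00 + $265.92 + $99.72 = $1,096.64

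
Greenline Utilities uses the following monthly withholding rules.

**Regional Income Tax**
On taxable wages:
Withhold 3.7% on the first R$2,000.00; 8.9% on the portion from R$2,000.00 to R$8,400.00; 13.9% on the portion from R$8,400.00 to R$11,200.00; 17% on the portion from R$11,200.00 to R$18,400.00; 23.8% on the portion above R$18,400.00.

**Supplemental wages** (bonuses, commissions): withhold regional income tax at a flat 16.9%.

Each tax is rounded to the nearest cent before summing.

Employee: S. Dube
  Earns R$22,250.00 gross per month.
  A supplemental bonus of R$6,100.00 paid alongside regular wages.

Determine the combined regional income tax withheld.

R$4,204.00

Regional Income Tax: taxable = R$22,250.00
  R$2,256.80 + 23.8% × (R$22,250.00 − R$18,400.00) = R$2,256.80 + 23.8% × R$3,850.00 = R$3,173.10
Supplemental (16.9% flat on bonus): 16.9% × R$6,100.00 = R$1,030.90
Total regional income tax: R$3,173.10 + R$1,030.90 = R$4,204.00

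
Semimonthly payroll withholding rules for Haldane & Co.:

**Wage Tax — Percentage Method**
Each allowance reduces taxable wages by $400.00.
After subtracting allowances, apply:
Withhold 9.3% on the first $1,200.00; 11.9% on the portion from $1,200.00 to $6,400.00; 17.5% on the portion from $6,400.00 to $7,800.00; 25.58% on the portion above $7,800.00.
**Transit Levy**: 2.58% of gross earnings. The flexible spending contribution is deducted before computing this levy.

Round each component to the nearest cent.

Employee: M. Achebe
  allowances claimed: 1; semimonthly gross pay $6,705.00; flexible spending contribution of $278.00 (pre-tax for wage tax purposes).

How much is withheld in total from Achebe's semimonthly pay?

Wage Tax: taxable = $6,705.00 − $278.00 − 1×$400.00 = $6,027.00
  $111.60 + 11.9% × ($6,027.00 − $1,200.00) = $111.60 + 11.9% × $4,827.00 = $686.01
Transit Levy: 2.58% × $6,427.00 = $165.82
Total: $686.01 + $165.82 = $851.83

$851.83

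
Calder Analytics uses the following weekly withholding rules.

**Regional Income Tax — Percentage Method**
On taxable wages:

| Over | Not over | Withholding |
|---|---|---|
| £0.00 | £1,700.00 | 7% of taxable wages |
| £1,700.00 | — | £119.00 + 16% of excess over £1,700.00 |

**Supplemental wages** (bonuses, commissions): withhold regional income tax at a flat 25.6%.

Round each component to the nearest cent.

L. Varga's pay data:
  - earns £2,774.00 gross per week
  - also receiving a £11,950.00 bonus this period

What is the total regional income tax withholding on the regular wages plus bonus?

Regional Income Tax: taxable = £2,774.00
  £119.00 + 16% × (£2,774.00 − £1,700.00) = £119.00 + 16% × £1,074.00 = £290.84
Supplemental (25.6% flat on bonus): 25.6% × £11,950.00 = £3,059.20
Total regional income tax: £290.84 + £3,059.20 = £3,350.04

£3,350.04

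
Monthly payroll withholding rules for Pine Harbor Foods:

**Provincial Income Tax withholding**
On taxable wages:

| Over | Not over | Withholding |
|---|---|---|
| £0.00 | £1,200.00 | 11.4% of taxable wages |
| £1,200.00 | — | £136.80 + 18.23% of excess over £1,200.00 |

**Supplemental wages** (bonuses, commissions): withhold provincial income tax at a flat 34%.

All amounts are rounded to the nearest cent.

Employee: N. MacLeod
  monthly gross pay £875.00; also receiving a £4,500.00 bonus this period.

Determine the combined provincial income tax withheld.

Provincial Income Tax: taxable = £875.00
  11.4% × £875.00 = £99.75
Supplemental (34% flat on bonus): 34% × £4,500.00 = £1,530.00
Total provincial income tax: £99.75 + £1,530.00 = £1,629.75

£1,629.75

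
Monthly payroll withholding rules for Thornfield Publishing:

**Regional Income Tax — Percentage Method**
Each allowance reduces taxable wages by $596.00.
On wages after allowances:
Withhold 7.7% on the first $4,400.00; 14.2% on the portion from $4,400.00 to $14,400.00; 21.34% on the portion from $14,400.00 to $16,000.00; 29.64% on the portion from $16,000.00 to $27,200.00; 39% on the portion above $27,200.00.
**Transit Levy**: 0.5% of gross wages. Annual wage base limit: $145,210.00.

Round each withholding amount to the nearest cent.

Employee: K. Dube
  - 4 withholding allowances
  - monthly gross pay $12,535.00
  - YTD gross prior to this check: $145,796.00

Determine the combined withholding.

Regional Income Tax: taxable = $12,535.00 − 4×$596.00 = $10,151.00
  $338.80 + 14.2% × ($10,151.00 − $4,400.00) = $338.80 + 14.2% × $5,751.00 = $1,155.44
Transit Levy: YTD $145,796.00 ≥ cap $145,210.00 → $0.00
Total: $1,155.44 + $0.00 = $1,155.44

$1,155.44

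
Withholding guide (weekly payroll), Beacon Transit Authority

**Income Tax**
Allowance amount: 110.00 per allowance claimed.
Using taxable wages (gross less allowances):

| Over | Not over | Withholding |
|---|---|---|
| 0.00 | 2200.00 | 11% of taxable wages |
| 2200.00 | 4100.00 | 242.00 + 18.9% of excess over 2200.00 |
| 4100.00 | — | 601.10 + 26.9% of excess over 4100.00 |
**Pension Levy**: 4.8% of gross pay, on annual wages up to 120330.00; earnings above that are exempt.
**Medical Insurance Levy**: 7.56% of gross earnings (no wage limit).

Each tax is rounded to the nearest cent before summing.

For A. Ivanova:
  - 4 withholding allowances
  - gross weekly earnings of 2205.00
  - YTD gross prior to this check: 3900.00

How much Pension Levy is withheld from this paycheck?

Pension Levy: 4.8% × 2205.00 = 105.84

105.84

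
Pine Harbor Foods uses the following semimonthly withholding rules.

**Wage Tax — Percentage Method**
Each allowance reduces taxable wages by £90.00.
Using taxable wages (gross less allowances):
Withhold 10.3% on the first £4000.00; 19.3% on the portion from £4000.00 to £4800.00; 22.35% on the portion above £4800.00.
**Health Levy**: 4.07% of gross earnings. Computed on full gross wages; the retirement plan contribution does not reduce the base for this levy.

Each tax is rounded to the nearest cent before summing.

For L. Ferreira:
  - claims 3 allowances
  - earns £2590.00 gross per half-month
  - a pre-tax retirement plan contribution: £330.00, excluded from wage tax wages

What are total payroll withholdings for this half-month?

Wage Tax: taxable = £2590.00 − £330.00 − 3×£90.00 = £1990.00
  10.3% × £1990.00 = £204.97
Health Levy: 4.07% × £2590.00 = £105.41
Total: £204.97 + £105.41 = £310.38

£310.38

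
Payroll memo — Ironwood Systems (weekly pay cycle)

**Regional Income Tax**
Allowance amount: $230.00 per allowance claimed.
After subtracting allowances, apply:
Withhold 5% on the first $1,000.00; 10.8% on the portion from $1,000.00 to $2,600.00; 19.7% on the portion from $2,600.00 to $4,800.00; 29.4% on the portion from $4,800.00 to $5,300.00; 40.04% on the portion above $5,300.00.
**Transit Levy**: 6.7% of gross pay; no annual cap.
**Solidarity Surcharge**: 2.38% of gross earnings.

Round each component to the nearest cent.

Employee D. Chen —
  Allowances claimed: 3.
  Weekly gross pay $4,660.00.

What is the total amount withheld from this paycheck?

Regional Income Tax: taxable = $4,660.00 − 3×$230.00 = $3,970.00
  $222.80 + 19.7% × ($3,970.00 − $2,600.00) = $222.80 + 19.7% × $1,370.00 = $492.69
Transit Levy: 6.7% × $4,660.00 = $312.22
Solidarity Surcharge: 2.38% × $4,660.00 = $110.91
Total: $492.69 + $312.22 + $110.91 = $915.82

$915.82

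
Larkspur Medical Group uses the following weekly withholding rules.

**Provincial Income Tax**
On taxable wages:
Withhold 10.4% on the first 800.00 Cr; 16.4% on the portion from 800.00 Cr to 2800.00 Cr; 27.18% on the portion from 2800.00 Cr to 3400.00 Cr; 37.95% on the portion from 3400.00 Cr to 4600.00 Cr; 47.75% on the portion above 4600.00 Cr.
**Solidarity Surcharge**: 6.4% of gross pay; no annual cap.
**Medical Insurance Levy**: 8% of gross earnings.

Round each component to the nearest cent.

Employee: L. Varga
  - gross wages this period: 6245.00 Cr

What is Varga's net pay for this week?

3530.55 Cr

Provincial Income Tax: taxable = 6245.00 Cr
  1029.68 Cr + 47.75% × (6245.00 Cr − 4600.00 Cr) = 1029.68 Cr + 47.75% × 1645.00 Cr = 1815.17 Cr
Solidarity Surcharge: 6.4% × 6245.00 Cr = 399.68 Cr
Medical Insurance Levy: 8% × 6245.00 Cr = 499.60 Cr
Total withheld: 1815.17 Cr + 399.68 Cr + 499.60 Cr = 2714.45 Cr
Net pay: 6245.00 Cr − 2714.45 Cr = 3530.55 Cr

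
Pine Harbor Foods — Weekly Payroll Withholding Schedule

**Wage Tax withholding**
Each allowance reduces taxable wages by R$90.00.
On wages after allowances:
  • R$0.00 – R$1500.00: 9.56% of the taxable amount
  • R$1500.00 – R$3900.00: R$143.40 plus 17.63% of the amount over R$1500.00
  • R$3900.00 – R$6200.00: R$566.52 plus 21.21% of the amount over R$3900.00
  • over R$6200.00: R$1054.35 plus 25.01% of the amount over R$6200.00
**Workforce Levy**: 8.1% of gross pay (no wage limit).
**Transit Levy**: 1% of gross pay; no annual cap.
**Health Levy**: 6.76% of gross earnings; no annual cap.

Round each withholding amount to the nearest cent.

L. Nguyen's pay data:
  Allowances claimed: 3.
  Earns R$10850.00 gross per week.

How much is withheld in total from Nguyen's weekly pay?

Wage Tax: taxable = R$10850.00 − 3×R$90.00 = R$10580.00
  R$1054.35 + 25.01% × (R$10580.00 − R$6200.00) = R$1054.35 + 25.01% × R$4380.00 = R$2149.79
Workforce Levy: 8.1% × R$10850.00 = R$878.85
Transit Levy: 1% × R$10850.00 = R$108.50
Health Levy: 6.76% × R$10850.00 = R$733.46
Total: R$2149.79 + R$878.85 + R$108.50 + R$733.46 = R$3870.60

R$3870.60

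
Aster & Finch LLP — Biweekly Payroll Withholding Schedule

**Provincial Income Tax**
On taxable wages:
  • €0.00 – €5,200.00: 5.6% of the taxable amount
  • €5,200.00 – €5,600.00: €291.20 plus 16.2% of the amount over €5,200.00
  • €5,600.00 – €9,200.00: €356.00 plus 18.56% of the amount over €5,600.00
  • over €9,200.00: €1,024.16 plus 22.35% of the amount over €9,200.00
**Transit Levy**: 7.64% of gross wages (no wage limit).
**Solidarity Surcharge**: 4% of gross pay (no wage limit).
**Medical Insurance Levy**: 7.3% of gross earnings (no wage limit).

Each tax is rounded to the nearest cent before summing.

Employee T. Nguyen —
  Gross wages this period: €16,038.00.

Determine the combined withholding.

€5,590.04

Provincial Income Tax: taxable = €16,038.00
  €1,024.16 + 22.35% × (€16,038.00 − €9,200.00) = €1,024.16 + 22.35% × €6,838.00 = €2,552.45
Transit Levy: 7.64% × €16,038.00 = €1,225.30
Solidarity Surcharge: 4% × €16,038.00 = €641.52
Medical Insurance Levy: 7.3% × €16,038.00 = €1,170.77
Total: €2,552.45 + €1,225.30 + €641.52 + €1,170.77 = €5,590.04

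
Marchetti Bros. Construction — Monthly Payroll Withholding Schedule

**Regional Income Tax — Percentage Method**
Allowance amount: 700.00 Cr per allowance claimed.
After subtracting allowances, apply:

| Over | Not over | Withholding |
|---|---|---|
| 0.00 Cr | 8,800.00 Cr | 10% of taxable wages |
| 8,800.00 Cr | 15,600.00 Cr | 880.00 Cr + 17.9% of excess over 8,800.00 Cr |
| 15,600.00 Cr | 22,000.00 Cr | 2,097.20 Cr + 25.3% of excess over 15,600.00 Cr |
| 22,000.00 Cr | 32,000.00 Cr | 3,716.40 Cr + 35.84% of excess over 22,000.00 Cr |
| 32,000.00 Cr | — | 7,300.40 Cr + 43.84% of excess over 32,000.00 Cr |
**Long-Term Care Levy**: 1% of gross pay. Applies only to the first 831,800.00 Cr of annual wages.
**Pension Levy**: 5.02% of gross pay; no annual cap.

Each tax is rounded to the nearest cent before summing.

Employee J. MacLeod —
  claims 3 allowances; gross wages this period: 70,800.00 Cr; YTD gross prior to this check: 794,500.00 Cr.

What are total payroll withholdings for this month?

27,316.84 Cr

Regional Income Tax: taxable = 70,800.00 Cr − 3×700.00 Cr = 68,700.00 Cr
  7,300.40 Cr + 43.84% × (68,700.00 Cr − 32,000.00 Cr) = 7,300.40 Cr + 43.84% × 36,700.00 Cr = 23,389.68 Cr
Long-Term Care Levy: cap 831,800.00 Cr − YTD 794,500.00 Cr = 37,300.00 Cr subject; 1% × 37,300.00 Cr = 373.00 Cr
Pension Levy: 5.02% × 70,800.00 Cr = 3,554.16 Cr
Total: 23,389.68 Cr + 373.00 Cr + 3,554.16 Cr = 27,316.84 Cr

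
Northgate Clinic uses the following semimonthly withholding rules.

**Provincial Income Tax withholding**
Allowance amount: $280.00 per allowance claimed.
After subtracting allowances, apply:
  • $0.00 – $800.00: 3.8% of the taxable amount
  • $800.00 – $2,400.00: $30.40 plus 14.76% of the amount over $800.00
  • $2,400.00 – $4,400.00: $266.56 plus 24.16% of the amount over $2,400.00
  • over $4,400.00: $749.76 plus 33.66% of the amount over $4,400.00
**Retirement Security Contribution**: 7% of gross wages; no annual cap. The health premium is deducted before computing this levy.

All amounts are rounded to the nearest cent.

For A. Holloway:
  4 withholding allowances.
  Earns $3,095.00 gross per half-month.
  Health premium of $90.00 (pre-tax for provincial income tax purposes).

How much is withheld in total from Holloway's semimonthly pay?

Provincial Income Tax: taxable = $3,095.00 − $90.00 − 4×$280.00 = $1,885.00
  $30.40 + 14.76% × ($1,885.00 − $800.00) = $30.40 + 14.76% × $1,085.00 = $190.55
Retirement Security Contribution: 7% × $3,005.00 = $210.35
Total: $190.55 + $210.35 = $400.90

$400.90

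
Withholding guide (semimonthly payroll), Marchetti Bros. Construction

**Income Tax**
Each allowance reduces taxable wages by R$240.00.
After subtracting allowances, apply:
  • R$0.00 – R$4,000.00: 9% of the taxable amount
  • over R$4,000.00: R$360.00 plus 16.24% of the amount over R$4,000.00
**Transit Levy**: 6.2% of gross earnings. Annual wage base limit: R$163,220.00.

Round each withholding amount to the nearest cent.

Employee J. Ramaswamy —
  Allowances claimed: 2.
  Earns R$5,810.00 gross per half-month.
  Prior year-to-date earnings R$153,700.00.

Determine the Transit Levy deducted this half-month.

Transit Levy: 6.2% × R$5,810.00 = R$360.22

R$360.22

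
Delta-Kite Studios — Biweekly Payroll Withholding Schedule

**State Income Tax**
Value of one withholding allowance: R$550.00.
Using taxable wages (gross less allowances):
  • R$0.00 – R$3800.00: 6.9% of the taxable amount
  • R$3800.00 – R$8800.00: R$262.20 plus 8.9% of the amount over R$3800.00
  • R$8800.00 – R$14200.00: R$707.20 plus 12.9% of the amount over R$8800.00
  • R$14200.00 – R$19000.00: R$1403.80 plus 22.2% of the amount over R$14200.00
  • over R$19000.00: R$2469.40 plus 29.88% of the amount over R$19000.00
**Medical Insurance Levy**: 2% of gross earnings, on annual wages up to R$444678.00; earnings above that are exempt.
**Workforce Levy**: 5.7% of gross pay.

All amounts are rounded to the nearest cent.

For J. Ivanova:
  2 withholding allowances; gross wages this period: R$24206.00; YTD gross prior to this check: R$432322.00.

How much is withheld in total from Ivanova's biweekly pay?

R$5323.13

State Income Tax: taxable = R$24206.00 − 2×R$550.00 = R$23106.00
  R$2469.40 + 29.88% × (R$23106.00 − R$19000.00) = R$2469.40 + 29.88% × R$4106.00 = R$3696.27
Medical Insurance Levy: cap R$444678.00 − YTD R$432322.00 = R$12356.00 subject; 2% × R$12356.00 = R$247.12
Workforce Levy: 5.7% × R$24206.00 = R$1379.74
Total: R$3696.27 + R$247.12 + R$1379.74 = R$5323.13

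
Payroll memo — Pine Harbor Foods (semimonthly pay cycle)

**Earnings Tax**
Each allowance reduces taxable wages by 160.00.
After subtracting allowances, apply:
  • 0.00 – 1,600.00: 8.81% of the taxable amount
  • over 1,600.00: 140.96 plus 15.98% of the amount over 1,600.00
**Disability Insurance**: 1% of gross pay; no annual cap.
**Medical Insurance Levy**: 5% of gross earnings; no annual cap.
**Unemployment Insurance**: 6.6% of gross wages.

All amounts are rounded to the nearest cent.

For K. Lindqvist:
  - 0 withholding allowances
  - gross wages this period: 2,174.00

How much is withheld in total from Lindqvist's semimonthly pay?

506.61

Earnings Tax: taxable = 2,174.00
  140.96 + 15.98% × (2,174.00 − 1,600.00) = 140.96 + 15.98% × 574.00 = 232.69
Disability Insurance: 1% × 2,174.00 = 21.74
Medical Insurance Levy: 5% × 2,174.00 = 108.70
Unemployment Insurance: 6.6% × 2,174.00 = 143.48
Total: 232.69 + 21.74 + 108.70 + 143.48 = 506.61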